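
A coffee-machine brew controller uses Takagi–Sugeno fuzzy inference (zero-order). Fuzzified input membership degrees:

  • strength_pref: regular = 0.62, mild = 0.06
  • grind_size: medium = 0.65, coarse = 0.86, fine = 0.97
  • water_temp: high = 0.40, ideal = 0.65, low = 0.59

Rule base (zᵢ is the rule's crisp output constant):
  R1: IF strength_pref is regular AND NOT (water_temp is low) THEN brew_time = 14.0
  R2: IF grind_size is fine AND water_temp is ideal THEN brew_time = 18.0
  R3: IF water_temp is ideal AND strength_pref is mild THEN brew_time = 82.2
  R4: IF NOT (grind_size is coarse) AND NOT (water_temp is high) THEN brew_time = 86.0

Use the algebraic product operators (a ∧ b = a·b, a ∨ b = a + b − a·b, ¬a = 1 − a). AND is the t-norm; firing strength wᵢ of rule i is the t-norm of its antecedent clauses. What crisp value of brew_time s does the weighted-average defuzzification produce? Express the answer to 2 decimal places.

25.14

R1 (z=14.0): regular=0.62, ¬low=1−0.59=0.41; AND[a·b] → w = 0.2542
R2 (z=18.0): fine=0.97, ideal=0.65; AND[a·b] → w = 0.6305
R3 (z=82.2): ideal=0.65, mild=0.06; AND[a·b] → w = 0.0390
R4 (z=86.0): ¬coarse=1−0.86=0.14, ¬high=1−0.40=0.60; AND[a·b] → w = 0.0840
Weighted average = (0.2542·14.0 + 0.6305·18.0 + 0.0390·82.2 + 0.0840·86.0) / (0.2542 + 0.6305 + 0.0390 + 0.0840)
  = 25.3376 / 1.0077 = 25.14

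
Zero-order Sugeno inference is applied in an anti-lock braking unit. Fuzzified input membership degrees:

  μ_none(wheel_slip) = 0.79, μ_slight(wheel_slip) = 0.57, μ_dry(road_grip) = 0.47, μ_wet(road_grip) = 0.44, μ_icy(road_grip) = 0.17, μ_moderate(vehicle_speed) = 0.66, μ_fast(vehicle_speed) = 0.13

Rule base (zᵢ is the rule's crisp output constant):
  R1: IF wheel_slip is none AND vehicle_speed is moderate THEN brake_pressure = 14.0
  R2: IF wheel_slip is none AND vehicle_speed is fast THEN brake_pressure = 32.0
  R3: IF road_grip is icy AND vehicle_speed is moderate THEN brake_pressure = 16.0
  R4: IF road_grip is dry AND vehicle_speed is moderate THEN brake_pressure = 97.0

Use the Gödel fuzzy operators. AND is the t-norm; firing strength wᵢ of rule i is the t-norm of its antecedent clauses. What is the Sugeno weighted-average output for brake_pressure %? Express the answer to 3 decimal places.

R1 (z=14.0): none=0.79, moderate=0.66; AND[min(a, b)] → w = 0.66
R2 (z=32.0): none=0.79, fast=0.13; AND[min(a, b)] → w = 0.13
R3 (z=16.0): icy=0.17, moderate=0.66; AND[min(a, b)] → w = 0.17
R4 (z=97.0): dry=0.47, moderate=0.66; AND[min(a, b)] → w = 0.47
Weighted average = (0.66·14.0 + 0.13·32.0 + 0.17·16.0 + 0.47·97.0) / (0.66 + 0.13 + 0.17 + 0.47)
  = 61.7100 / 1.4300 = 43.154

43.154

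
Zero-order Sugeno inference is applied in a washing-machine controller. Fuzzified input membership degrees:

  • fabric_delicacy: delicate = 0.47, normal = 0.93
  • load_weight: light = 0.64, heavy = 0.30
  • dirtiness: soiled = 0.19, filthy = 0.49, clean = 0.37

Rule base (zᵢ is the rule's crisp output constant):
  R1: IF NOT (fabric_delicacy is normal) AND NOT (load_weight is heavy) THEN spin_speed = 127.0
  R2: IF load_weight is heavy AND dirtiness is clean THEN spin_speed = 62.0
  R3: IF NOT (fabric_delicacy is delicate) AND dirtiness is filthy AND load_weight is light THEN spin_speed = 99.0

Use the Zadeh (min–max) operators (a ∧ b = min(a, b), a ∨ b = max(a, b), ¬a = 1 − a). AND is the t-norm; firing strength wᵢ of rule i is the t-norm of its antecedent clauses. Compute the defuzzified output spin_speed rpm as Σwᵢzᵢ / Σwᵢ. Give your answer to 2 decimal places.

88.37

R1 (z=127.0): ¬normal=1−0.93=0.07, ¬heavy=1−0.30=0.70; AND[min(a, b)] → w = 0.07
R2 (z=62.0): heavy=0.30, clean=0.37; AND[min(a, b)] → w = 0.30
R3 (z=99.0): ¬delicate=1−0.47=0.53, filthy=0.49, light=0.64; AND[min(a, b)] → w = 0.49
Weighted average = (0.07·127.0 + 0.30·62.0 + 0.49·99.0) / (0.07 + 0.30 + 0.49)
  = 76.0000 / 0.8600 = 88.37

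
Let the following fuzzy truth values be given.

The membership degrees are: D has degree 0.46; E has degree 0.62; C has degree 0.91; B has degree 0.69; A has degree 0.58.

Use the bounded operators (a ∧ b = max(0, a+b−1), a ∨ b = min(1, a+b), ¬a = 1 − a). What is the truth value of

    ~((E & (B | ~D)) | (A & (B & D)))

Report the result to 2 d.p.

~D = 1 − 0.46 = 0.54
B | ~D = min(1, a+b) on (0.69, 0.54) = 1.00
E & (B | ~D) = max(0, a+b−1) on (0.62, 1.00) = 0.62
B & D = max(0, a+b−1) on (0.69, 0.46) = 0.15
A & (B & D) = max(0, a+b−1) on (0.58, 0.15) = 0.00
(E & (B | ~D)) | (A & (B & D)) = min(1, a+b) on (0.62, 0.00) = 0.62
~((E & (B | ~D)) | (A & (B & D))) = 1 − 0.62 = 0.38

0.38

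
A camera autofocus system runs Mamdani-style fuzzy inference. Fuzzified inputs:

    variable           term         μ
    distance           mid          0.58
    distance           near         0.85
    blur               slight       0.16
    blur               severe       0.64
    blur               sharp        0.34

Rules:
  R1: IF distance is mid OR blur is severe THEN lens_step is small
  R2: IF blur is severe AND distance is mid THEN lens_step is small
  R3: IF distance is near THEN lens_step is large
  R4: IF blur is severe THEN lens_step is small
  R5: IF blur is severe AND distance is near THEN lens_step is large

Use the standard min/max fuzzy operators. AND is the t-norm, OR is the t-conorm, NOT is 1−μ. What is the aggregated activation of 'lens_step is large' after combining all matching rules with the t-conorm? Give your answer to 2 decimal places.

0.85

R1: mid=0.58, severe=0.64; OR[max(a, b)] → w = 0.64
R2: severe=0.64, mid=0.58; AND[min(a, b)] → w = 0.58
R3: near=0.85 → w = 0.85
R4: severe=0.64 → w = 0.64
R5: severe=0.64, near=0.85; AND[min(a, b)] → w = 0.64
Rules with consequent 'large': {R3, R5} → strengths 0.85, 0.64
Aggregate via t-conorm [max(a, b)]: 0.85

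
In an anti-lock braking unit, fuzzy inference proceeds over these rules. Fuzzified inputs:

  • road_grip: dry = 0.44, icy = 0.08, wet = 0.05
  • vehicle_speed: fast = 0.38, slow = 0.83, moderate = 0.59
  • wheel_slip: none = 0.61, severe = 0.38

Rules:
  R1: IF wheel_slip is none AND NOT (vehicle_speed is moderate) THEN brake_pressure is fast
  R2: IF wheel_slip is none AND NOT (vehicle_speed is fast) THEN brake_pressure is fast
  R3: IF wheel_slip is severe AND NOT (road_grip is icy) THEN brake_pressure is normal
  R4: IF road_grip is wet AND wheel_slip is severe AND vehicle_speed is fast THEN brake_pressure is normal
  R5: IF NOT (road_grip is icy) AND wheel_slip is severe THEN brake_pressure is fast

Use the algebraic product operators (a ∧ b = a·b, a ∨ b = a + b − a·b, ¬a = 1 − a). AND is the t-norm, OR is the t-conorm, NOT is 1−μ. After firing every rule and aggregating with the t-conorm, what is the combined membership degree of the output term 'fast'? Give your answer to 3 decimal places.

R1: none=0.61, ¬moderate=1−0.59=0.41; AND[a·b] → w = 0.2501
R2: none=0.61, ¬fast=1−0.38=0.62; AND[a·b] → w = 0.3782
R3: severe=0.38, ¬icy=1−0.08=0.92; AND[a·b] → w = 0.3496
R4: wet=0.05, severe=0.38, fast=0.38; AND[a·b] → w = 0.0072
R5: ¬icy=1−0.08=0.92, severe=0.38; AND[a·b] → w = 0.3496
Rules with consequent 'fast': {R1, R2, R5} → strengths 0.2501, 0.3782, 0.3496
Aggregate via t-conorm [a + b − a·b]: 0.6967

0.697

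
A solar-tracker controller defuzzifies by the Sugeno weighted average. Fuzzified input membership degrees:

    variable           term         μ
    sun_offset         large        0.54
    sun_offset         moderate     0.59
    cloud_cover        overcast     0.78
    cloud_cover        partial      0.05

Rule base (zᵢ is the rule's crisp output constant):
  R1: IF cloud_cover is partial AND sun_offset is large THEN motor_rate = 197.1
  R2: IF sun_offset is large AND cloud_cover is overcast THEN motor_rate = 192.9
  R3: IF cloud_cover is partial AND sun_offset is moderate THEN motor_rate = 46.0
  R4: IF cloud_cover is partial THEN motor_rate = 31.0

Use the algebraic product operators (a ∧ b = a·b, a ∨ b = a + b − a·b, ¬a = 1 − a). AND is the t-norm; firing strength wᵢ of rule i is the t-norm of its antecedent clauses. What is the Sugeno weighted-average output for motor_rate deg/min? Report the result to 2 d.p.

R1 (z=197.1): partial=0.05, large=0.54; AND[a·b] → w = 0.0270
R2 (z=192.9): large=0.54, overcast=0.78; AND[a·b] → w = 0.4212
R3 (z=46.0): partial=0.05, moderate=0.59; AND[a·b] → w = 0.0295
R4 (z=31.0): partial=0.05 → w = 0.0500
Weighted average = (0.0270·197.1 + 0.4212·192.9 + 0.0295·46.0 + 0.0500·31.0) / (0.0270 + 0.4212 + 0.0295 + 0.0500)
  = 89.4782 / 0.5277 = 169.56

169.56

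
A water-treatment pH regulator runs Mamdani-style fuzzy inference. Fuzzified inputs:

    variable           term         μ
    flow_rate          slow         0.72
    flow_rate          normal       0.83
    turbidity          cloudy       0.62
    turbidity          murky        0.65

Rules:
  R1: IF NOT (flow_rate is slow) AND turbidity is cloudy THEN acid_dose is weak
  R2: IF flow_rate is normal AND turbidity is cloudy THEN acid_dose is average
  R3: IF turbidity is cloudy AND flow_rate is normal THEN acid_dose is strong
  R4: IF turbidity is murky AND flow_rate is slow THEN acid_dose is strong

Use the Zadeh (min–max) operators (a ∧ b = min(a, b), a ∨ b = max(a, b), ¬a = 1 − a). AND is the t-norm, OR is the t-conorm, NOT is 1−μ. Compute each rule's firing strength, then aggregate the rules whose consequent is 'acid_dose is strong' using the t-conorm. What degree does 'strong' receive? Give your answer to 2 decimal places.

0.65

R1: ¬slow=1−0.72=0.28, cloudy=0.62; AND[min(a, b)] → w = 0.28
R2: normal=0.83, cloudy=0.62; AND[min(a, b)] → w = 0.62
R3: cloudy=0.62, normal=0.83; AND[min(a, b)] → w = 0.62
R4: murky=0.65, slow=0.72; AND[min(a, b)] → w = 0.65
Rules with consequent 'strong': {R3, R4} → strengths 0.62, 0.65
Aggregate via t-conorm [max(a, b)]: 0.65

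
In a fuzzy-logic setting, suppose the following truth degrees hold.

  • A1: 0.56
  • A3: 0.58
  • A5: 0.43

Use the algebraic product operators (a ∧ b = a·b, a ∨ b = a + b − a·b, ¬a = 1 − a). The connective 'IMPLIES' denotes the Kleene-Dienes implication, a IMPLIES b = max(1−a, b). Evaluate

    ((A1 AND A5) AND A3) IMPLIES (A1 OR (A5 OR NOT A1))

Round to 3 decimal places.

A1 AND A5 = a·b on (0.5600, 0.4300) = 0.2408
(A1 AND A5) AND A3 = a·b on (0.2408, 0.5800) = 0.1397
NOT A1 = 1 − 0.5600 = 0.4400
A5 OR NOT A1 = a + b − a·b on (0.4300, 0.4400) = 0.6808
A1 OR (A5 OR NOT A1) = a + b − a·b on (0.5600, 0.6808) = 0.8596
((A1 AND A5) AND A3) IMPLIES (A1 OR (A5 OR NOT A1))  [Kleene-Dienes: max(1−a, b)] with a=0.1397, b=0.8596 → 0.8603

0.860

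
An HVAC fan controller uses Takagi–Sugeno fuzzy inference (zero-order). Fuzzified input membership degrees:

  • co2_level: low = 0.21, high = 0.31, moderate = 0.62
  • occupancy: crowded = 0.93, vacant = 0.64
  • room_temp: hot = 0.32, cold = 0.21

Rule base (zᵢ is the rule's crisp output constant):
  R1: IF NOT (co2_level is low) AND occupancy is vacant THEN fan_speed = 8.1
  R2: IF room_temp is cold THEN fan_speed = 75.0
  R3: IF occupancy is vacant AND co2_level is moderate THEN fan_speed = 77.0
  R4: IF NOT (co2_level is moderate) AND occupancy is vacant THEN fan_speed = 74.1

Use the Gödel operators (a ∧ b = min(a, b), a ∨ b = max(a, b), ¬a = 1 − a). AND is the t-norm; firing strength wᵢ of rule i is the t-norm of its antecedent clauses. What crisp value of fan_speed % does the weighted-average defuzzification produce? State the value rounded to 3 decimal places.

R1 (z=8.1): ¬low=1−0.21=0.79, vacant=0.64; AND[min(a, b)] → w = 0.64
R2 (z=75.0): cold=0.21 → w = 0.21
R3 (z=77.0): vacant=0.64, moderate=0.62; AND[min(a, b)] → w = 0.62
R4 (z=74.1): ¬moderate=1−0.62=0.38, vacant=0.64; AND[min(a, b)] → w = 0.38
Weighted average = (0.64·8.1 + 0.21·75.0 + 0.62·77.0 + 0.38·74.1) / (0.64 + 0.21 + 0.62 + 0.38)
  = 96.8320 / 1.8500 = 52.342

52.342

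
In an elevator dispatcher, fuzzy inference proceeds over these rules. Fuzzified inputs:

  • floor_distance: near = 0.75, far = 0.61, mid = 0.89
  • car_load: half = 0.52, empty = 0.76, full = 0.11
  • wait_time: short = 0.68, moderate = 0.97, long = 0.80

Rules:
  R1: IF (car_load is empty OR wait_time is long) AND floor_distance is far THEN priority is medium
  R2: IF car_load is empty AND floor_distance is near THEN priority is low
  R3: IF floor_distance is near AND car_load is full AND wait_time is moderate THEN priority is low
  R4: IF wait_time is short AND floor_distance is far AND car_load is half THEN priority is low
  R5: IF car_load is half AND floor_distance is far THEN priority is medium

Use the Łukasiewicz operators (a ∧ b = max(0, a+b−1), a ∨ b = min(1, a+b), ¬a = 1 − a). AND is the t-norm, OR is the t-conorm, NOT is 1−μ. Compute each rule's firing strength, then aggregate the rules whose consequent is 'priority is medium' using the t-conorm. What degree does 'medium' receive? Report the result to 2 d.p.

0.74

R1: (empty=0.76 OR long=0.80) = 1.00; AND[max(0, a+b−1)] with far=0.61 → w = 0.61
R2: empty=0.76, near=0.75; AND[max(0, a+b−1)] → w = 0.51
R3: near=0.75, full=0.11, moderate=0.97; AND[max(0, a+b−1)] → w = 0.00
R4: short=0.68, far=0.61, half=0.52; AND[max(0, a+b−1)] → w = 0.00
R5: half=0.52, far=0.61; AND[max(0, a+b−1)] → w = 0.13
Rules with consequent 'medium': {R1, R5} → strengths 0.61, 0.13
Aggregate via t-conorm [min(1, a+b)]: 0.74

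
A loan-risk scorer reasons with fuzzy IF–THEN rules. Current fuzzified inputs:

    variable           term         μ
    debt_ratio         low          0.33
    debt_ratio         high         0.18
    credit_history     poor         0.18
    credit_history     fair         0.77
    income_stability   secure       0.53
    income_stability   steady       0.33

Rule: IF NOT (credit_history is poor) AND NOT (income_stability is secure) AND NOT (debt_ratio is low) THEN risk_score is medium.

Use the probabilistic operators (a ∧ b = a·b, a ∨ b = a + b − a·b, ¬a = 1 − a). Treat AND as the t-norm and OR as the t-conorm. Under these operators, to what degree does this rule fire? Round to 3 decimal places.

firing strength: ¬poor=1−0.18=0.82, ¬secure=1−0.53=0.47, ¬low=1−0.33=0.67; AND[a·b] → w = 0.2582

0.258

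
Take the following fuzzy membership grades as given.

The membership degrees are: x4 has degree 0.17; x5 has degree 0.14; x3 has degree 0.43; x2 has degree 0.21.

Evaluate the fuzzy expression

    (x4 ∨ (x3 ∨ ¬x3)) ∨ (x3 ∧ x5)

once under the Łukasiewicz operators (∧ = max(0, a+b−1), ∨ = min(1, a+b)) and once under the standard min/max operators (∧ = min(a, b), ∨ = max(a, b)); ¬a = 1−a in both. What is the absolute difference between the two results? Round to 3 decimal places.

0.430

Under Łukasiewicz:
  ¬x3 = 1 − 0.43 = 0.57
  x3 ∨ ¬x3 = min(1, a+b) on (0.43, 0.57) = 1.00
  x4 ∨ (x3 ∨ ¬x3) = min(1, a+b) on (0.17, 1.00) = 1.00
  x3 ∧ x5 = max(0, a+b−1) on (0.43, 0.14) = 0.00
  (x4 ∨ (x3 ∨ ¬x3)) ∨ (x3 ∧ x5) = min(1, a+b) on (1.00, 0.00) = 1.00
  → value = 1.0000
Under standard min/max:
  ¬x3 = 1 − 0.43 = 0.57
  x3 ∨ ¬x3 = max(a, b) on (0.43, 0.57) = 0.57
  x4 ∨ (x3 ∨ ¬x3) = max(a, b) on (0.17, 0.57) = 0.57
  x3 ∧ x5 = min(a, b) on (0.43, 0.14) = 0.14
  (x4 ∨ (x3 ∨ ¬x3)) ∨ (x3 ∧ x5) = max(a, b) on (0.57, 0.14) = 0.57
  → value = 0.5700
|1.0000 − 0.5700| = 0.430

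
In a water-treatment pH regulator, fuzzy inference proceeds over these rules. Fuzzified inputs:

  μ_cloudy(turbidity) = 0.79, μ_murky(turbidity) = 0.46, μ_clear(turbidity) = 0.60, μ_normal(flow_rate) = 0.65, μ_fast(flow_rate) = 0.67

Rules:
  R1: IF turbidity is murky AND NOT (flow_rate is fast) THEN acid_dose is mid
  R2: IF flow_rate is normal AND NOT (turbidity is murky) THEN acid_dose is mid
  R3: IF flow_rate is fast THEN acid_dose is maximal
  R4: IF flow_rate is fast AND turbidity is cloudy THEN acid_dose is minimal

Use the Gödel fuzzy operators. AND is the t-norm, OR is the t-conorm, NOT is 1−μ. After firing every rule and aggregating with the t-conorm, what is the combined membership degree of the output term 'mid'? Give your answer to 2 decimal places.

0.54

R1: murky=0.46, ¬fast=1−0.67=0.33; AND[min(a, b)] → w = 0.33
R2: normal=0.65, ¬murky=1−0.46=0.54; AND[min(a, b)] → w = 0.54
R3: fast=0.67 → w = 0.67
R4: fast=0.67, cloudy=0.79; AND[min(a, b)] → w = 0.67
Rules with consequent 'mid': {R1, R2} → strengths 0.33, 0.54
Aggregate via t-conorm [max(a, b)]: 0.54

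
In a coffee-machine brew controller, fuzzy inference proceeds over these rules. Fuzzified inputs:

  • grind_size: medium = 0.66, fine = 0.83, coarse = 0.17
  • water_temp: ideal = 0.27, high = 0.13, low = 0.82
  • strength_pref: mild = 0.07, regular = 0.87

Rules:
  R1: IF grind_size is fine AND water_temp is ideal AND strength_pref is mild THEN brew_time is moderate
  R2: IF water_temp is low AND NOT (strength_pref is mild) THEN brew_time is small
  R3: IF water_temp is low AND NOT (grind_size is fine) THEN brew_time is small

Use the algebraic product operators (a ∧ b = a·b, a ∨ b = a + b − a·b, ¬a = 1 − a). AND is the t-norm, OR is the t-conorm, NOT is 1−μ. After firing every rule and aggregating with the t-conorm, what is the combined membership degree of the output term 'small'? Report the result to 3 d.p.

0.796

R1: fine=0.83, ideal=0.27, mild=0.07; AND[a·b] → w = 0.0157
R2: low=0.82, ¬mild=1−0.07=0.93; AND[a·b] → w = 0.7626
R3: low=0.82, ¬fine=1−0.83=0.17; AND[a·b] → w = 0.1394
Rules with consequent 'small': {R2, R3} → strengths 0.7626, 0.1394
Aggregate via t-conorm [a + b − a·b]: 0.7957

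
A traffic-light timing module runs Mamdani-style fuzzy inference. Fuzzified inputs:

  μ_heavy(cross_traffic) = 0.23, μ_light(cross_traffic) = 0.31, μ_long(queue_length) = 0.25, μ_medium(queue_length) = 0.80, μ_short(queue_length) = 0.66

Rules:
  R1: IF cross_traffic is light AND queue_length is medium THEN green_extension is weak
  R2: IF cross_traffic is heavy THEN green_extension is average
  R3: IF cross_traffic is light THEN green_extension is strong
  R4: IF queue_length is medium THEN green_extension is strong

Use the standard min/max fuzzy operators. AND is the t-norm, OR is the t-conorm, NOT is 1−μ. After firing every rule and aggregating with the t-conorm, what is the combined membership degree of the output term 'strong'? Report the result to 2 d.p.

0.80

R1: light=0.31, medium=0.80; AND[min(a, b)] → w = 0.31
R2: heavy=0.23 → w = 0.23
R3: light=0.31 → w = 0.31
R4: medium=0.80 → w = 0.80
Rules with consequent 'strong': {R3, R4} → strengths 0.31, 0.80
Aggregate via t-conorm [max(a, b)]: 0.80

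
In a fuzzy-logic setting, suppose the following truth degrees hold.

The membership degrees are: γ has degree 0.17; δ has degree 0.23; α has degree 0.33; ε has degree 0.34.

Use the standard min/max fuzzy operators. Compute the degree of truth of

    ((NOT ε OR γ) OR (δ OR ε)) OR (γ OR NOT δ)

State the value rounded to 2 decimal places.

0.77

NOT ε = 1 − 0.34 = 0.66
NOT ε OR γ = max(a, b) on (0.66, 0.17) = 0.66
δ OR ε = max(a, b) on (0.23, 0.34) = 0.34
(NOT ε OR γ) OR (δ OR ε) = max(a, b) on (0.66, 0.34) = 0.66
NOT δ = 1 − 0.23 = 0.77
γ OR NOT δ = max(a, b) on (0.17, 0.77) = 0.77
((NOT ε OR γ) OR (δ OR ε)) OR (γ OR NOT δ) = max(a, b) on (0.66, 0.77) = 0.77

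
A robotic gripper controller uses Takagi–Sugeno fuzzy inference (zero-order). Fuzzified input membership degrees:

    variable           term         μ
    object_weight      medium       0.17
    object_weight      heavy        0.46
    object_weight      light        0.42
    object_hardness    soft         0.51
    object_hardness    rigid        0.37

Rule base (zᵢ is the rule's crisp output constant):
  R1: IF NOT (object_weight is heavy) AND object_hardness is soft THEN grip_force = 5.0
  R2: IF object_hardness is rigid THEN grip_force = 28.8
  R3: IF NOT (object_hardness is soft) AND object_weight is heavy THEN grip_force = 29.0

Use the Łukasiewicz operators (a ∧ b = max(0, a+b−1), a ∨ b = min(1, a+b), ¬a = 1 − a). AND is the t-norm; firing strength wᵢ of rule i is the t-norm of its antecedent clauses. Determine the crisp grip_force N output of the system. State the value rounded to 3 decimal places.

R1 (z=5.0): ¬heavy=1−0.46=0.54, soft=0.51; AND[max(0, a+b−1)] → w = 0.05
R2 (z=28.8): rigid=0.37 → w = 0.37
R3 (z=29.0): ¬soft=1−0.51=0.49, heavy=0.46; AND[max(0, a+b−1)] → w = 0.00
Weighted average = (0.05·5.0 + 0.37·28.8 + 0.00·29.0) / (0.05 + 0.37 + 0.00)
  = 10.9060 / 0.4200 = 25.967

25.967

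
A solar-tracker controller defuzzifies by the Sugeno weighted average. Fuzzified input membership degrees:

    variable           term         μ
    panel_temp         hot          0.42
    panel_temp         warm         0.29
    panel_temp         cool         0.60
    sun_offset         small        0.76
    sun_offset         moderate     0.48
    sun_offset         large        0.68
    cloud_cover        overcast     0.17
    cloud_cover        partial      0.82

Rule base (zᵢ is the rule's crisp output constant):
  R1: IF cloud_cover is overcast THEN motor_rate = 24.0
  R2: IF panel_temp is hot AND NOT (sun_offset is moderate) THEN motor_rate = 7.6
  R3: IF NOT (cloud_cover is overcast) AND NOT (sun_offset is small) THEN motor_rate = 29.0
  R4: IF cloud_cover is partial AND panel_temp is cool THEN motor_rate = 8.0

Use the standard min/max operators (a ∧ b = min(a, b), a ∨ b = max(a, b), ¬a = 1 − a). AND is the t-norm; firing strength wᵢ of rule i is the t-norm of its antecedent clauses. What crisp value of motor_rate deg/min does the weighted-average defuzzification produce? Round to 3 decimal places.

R1 (z=24.0): overcast=0.17 → w = 0.17
R2 (z=7.6): hot=0.42, ¬moderate=1−0.48=0.52; AND[min(a, b)] → w = 0.42
R3 (z=29.0): ¬overcast=1−0.17=0.83, ¬small=1−0.76=0.24; AND[min(a, b)] → w = 0.24
R4 (z=8.0): partial=0.82, cool=0.60; AND[min(a, b)] → w = 0.60
Weighted average = (0.17·24.0 + 0.42·7.6 + 0.24·29.0 + 0.60·8.0) / (0.17 + 0.42 + 0.24 + 0.60)
  = 19.0320 / 1.4300 = 13.309

13.309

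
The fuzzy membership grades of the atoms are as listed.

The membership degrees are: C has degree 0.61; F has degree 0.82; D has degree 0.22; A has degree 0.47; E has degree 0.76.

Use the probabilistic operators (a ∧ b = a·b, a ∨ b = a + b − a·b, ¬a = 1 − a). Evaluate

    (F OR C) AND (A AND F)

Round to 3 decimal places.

F OR C = a + b − a·b on (0.8200, 0.6100) = 0.9298
A AND F = a·b on (0.4700, 0.8200) = 0.3854
(F OR C) AND (A AND F) = a·b on (0.9298, 0.3854) = 0.3583

0.358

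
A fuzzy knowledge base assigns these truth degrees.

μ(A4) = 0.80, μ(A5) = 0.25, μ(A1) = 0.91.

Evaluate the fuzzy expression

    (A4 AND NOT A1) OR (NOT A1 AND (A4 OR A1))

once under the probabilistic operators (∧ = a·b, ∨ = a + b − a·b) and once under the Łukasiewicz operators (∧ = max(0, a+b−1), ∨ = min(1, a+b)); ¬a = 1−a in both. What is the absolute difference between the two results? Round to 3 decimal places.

Under probabilistic:
  NOT A1 = 1 − 0.9100 = 0.0900
  A4 AND NOT A1 = a·b on (0.8000, 0.0900) = 0.0720
  NOT A1 = 1 − 0.9100 = 0.0900
  A4 OR A1 = a + b − a·b on (0.8000, 0.9100) = 0.9820
  NOT A1 AND (A4 OR A1) = a·b on (0.0900, 0.9820) = 0.0884
  (A4 AND NOT A1) OR (NOT A1 AND (A4 OR A1)) = a + b − a·b on (0.0720, 0.0884) = 0.1540
  → value = 0.1540
Under Łukasiewicz:
  NOT A1 = 1 − 0.91 = 0.09
  A4 AND NOT A1 = max(0, a+b−1) on (0.80, 0.09) = 0.00
  NOT A1 = 1 − 0.91 = 0.09
  A4 OR A1 = min(1, a+b) on (0.80, 0.91) = 1.00
  NOT A1 AND (A4 OR A1) = max(0, a+b−1) on (0.09, 1.00) = 0.09
  (A4 AND NOT A1) OR (NOT A1 AND (A4 OR A1)) = min(1, a+b) on (0.00, 0.09) = 0.09
  → value = 0.0900
|0.1540 − 0.0900| = 0.064

0.064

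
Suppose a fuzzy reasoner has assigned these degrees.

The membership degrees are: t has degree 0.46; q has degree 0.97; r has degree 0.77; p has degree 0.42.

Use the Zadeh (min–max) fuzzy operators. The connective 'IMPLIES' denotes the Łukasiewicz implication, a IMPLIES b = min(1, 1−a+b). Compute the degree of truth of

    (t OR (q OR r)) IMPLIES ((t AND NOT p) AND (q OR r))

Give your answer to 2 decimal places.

q OR r = max(a, b) on (0.97, 0.77) = 0.97
t OR (q OR r) = max(a, b) on (0.46, 0.97) = 0.97
NOT p = 1 − 0.42 = 0.58
t AND NOT p = min(a, b) on (0.46, 0.58) = 0.46
q OR r = max(a, b) on (0.97, 0.77) = 0.97
(t AND NOT p) AND (q OR r) = min(a, b) on (0.46, 0.97) = 0.46
(t OR (q OR r)) IMPLIES ((t AND NOT p) AND (q OR r))  [Łukasiewicz: min(1, 1−a+b)] with a=0.97, b=0.46 → 0.49

0.49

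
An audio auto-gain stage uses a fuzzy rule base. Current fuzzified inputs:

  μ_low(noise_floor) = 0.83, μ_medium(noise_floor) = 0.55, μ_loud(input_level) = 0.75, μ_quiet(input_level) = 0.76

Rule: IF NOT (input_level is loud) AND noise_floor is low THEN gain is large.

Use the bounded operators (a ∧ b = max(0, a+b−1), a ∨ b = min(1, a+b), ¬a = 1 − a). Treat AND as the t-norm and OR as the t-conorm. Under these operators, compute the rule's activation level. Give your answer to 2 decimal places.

firing strength: ¬loud=1−0.75=0.25, low=0.83; AND[max(0, a+b−1)] → w = 0.08

0.08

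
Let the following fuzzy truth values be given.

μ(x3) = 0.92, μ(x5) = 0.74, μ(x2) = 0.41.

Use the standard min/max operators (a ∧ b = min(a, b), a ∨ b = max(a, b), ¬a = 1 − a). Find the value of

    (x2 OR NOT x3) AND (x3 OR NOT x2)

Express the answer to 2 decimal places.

NOT x3 = 1 − 0.92 = 0.08
x2 OR NOT x3 = max(a, b) on (0.41, 0.08) = 0.41
NOT x2 = 1 − 0.41 = 0.59
x3 OR NOT x2 = max(a, b) on (0.92, 0.59) = 0.92
(x2 OR NOT x3) AND (x3 OR NOT x2) = min(a, b) on (0.41, 0.92) = 0.41

0.41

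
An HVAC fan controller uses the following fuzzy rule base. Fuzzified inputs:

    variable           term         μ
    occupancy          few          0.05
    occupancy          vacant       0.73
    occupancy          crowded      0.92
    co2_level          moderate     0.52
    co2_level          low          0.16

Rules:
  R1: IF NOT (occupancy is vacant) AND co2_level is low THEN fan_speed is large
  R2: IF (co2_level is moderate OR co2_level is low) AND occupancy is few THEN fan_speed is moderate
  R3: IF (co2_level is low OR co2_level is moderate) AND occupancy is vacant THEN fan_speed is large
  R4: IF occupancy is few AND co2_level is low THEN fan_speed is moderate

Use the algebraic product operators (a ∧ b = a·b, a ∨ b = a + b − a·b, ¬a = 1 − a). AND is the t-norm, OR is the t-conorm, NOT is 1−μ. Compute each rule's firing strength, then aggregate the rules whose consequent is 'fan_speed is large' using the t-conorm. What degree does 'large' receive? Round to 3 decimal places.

R1: ¬vacant=1−0.73=0.27, low=0.16; AND[a·b] → w = 0.0432
R2: (moderate=0.52 OR low=0.16) = 0.5968; AND[a·b] with few=0.05 → w = 0.0298
R3: (low=0.16 OR moderate=0.52) = 0.5968; AND[a·b] with vacant=0.73 → w = 0.4357
R4: few=0.05, low=0.16; AND[a·b] → w = 0.0080
Rules with consequent 'large': {R1, R3} → strengths 0.0432, 0.4357
Aggregate via t-conorm [a + b − a·b]: 0.4600

0.460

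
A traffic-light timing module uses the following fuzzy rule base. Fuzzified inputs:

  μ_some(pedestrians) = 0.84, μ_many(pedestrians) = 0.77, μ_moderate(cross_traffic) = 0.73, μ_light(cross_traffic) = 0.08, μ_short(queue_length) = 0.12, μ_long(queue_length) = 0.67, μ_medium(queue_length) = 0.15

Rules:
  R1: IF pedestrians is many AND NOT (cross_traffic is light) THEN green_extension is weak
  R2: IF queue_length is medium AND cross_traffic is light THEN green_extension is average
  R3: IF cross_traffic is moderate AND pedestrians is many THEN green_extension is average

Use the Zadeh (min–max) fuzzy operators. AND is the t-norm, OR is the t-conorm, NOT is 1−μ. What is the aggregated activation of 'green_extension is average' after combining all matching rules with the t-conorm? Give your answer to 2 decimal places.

0.73

R1: many=0.77, ¬light=1−0.08=0.92; AND[min(a, b)] → w = 0.77
R2: medium=0.15, light=0.08; AND[min(a, b)] → w = 0.08
R3: moderate=0.73, many=0.77; AND[min(a, b)] → w = 0.73
Rules with consequent 'average': {R2, R3} → strengths 0.08, 0.73
Aggregate via t-conorm [max(a, b)]: 0.73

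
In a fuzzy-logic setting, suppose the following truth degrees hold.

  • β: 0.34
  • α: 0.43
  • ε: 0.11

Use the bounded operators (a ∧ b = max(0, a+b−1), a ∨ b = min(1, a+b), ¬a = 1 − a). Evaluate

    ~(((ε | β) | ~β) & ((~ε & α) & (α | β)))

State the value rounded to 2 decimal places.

ε | β = min(1, a+b) on (0.11, 0.34) = 0.45
~β = 1 − 0.34 = 0.66
(ε | β) | ~β = min(1, a+b) on (0.45, 0.66) = 1.00
~ε = 1 − 0.11 = 0.89
~ε & α = max(0, a+b−1) on (0.89, 0.43) = 0.32
α | β = min(1, a+b) on (0.43, 0.34) = 0.77
(~ε & α) & (α | β) = max(0, a+b−1) on (0.32, 0.77) = 0.09
((ε | β) | ~β) & ((~ε & α) & (α | β)) = max(0, a+b−1) on (1.00, 0.09) = 0.09
~(((ε | β) | ~β) & ((~ε & α) & (α | β))) = 1 − 0.09 = 0.91

0.91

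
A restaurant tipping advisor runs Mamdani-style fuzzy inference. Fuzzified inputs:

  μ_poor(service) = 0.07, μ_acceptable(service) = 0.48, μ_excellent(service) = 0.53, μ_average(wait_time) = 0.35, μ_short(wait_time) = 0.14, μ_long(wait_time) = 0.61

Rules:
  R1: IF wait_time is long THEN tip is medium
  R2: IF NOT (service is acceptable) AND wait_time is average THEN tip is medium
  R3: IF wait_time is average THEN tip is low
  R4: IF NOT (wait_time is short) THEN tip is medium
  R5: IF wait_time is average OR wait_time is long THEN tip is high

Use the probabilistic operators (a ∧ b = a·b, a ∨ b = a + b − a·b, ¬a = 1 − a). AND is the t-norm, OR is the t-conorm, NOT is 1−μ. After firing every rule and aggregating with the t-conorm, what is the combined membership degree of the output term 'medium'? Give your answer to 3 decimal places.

R1: long=0.61 → w = 0.6100
R2: ¬acceptable=1−0.48=0.52, average=0.35; AND[a·b] → w = 0.1820
R3: average=0.35 → w = 0.3500
R4: ¬short=1−0.14=0.86 → w = 0.8600
R5: average=0.35, long=0.61; OR[a + b − a·b] → w = 0.7465
Rules with consequent 'medium': {R1, R2, R4} → strengths 0.6100, 0.1820, 0.8600
Aggregate via t-conorm [a + b − a·b]: 0.9553

0.955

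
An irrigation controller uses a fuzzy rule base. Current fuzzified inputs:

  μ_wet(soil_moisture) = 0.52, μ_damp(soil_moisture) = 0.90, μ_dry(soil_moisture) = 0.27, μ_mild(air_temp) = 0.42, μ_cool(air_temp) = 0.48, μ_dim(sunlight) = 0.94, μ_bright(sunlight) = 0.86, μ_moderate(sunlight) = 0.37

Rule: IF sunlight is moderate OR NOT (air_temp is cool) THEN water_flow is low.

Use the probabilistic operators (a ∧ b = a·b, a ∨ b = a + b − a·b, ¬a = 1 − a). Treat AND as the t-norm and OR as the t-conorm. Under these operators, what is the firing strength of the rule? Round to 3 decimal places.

firing strength: moderate=0.37, ¬cool=1−0.48=0.52; OR[a + b − a·b] → w = 0.6976

0.698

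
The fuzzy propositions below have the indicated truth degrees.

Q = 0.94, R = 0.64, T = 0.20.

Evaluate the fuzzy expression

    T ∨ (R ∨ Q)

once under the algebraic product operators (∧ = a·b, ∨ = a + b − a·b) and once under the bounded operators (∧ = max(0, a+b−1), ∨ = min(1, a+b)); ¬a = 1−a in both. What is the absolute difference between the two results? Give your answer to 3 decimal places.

0.017

Under algebraic product:
  R ∨ Q = a + b − a·b on (0.6400, 0.9400) = 0.9784
  T ∨ (R ∨ Q) = a + b − a·b on (0.2000, 0.9784) = 0.9827
  → value = 0.9827
Under bounded:
  R ∨ Q = min(1, a+b) on (0.64, 0.94) = 1.00
  T ∨ (R ∨ Q) = min(1, a+b) on (0.20, 1.00) = 1.00
  → value = 1.0000
|0.9827 − 1.0000| = 0.017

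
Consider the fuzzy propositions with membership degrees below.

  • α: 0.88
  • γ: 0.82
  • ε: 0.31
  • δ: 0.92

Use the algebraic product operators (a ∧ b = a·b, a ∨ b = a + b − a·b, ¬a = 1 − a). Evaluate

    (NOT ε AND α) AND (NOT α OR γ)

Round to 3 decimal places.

0.511

NOT ε = 1 − 0.3100 = 0.6900
NOT ε AND α = a·b on (0.6900, 0.8800) = 0.6072
NOT α = 1 − 0.8800 = 0.1200
NOT α OR γ = a + b − a·b on (0.1200, 0.8200) = 0.8416
(NOT ε AND α) AND (NOT α OR γ) = a·b on (0.6072, 0.8416) = 0.5110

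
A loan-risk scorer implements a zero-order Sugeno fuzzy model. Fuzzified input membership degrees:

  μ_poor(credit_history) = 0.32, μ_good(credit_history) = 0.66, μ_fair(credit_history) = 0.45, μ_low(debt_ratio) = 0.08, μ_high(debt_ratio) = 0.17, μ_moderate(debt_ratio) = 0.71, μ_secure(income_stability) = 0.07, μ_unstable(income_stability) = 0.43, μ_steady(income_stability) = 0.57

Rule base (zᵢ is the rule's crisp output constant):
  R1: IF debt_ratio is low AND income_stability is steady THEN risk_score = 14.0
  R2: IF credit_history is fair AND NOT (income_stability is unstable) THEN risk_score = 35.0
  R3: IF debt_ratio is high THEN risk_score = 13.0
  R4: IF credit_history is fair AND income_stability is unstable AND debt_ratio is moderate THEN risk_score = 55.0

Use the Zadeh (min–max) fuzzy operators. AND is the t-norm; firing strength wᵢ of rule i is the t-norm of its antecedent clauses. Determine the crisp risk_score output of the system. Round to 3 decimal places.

R1 (z=14.0): low=0.08, steady=0.57; AND[min(a, b)] → w = 0.08
R2 (z=35.0): fair=0.45, ¬unstable=1−0.43=0.57; AND[min(a, b)] → w = 0.45
R3 (z=13.0): high=0.17 → w = 0.17
R4 (z=55.0): fair=0.45, unstable=0.43, moderate=0.71; AND[min(a, b)] → w = 0.43
Weighted average = (0.08·14.0 + 0.45·35.0 + 0.17·13.0 + 0.43·55.0) / (0.08 + 0.45 + 0.17 + 0.43)
  = 42.7300 / 1.1300 = 37.814

37.814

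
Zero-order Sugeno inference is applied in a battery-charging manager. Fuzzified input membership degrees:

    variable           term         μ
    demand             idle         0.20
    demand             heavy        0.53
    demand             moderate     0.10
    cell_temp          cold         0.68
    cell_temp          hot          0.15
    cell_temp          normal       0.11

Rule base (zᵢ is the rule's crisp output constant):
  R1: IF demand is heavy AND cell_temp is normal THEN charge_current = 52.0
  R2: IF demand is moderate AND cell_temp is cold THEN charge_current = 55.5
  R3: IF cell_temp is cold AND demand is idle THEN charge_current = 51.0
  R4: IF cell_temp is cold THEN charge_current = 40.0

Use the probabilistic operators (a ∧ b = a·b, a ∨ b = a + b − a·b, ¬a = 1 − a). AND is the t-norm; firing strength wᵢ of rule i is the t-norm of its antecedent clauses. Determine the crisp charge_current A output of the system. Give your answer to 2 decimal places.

R1 (z=52.0): heavy=0.53, normal=0.11; AND[a·b] → w = 0.0583
R2 (z=55.5): moderate=0.10, cold=0.68; AND[a·b] → w = 0.0680
R3 (z=51.0): cold=0.68, idle=0.20; AND[a·b] → w = 0.1360
R4 (z=40.0): cold=0.68 → w = 0.6800
Weighted average = (0.0583·52.0 + 0.0680·55.5 + 0.1360·51.0 + 0.6800·40.0) / (0.0583 + 0.0680 + 0.1360 + 0.6800)
  = 40.9416 / 0.9423 = 43.45

43.45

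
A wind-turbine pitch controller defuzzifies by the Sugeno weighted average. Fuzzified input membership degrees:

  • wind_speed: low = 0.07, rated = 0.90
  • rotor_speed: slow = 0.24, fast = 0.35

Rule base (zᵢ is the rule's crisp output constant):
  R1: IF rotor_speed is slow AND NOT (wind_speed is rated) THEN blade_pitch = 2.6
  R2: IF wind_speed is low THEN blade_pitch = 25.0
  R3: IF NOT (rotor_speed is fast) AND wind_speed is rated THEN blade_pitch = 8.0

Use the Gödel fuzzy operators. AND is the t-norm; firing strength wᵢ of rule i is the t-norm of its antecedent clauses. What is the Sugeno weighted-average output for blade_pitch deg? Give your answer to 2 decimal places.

8.79

R1 (z=2.6): slow=0.24, ¬rated=1−0.90=0.10; AND[min(a, b)] → w = 0.10
R2 (z=25.0): low=0.07 → w = 0.07
R3 (z=8.0): ¬fast=1−0.35=0.65, rated=0.90; AND[min(a, b)] → w = 0.65
Weighted average = (0.10·2.6 + 0.07·25.0 + 0.65·8.0) / (0.10 + 0.07 + 0.65)
  = 7.2100 / 0.8200 = 8.79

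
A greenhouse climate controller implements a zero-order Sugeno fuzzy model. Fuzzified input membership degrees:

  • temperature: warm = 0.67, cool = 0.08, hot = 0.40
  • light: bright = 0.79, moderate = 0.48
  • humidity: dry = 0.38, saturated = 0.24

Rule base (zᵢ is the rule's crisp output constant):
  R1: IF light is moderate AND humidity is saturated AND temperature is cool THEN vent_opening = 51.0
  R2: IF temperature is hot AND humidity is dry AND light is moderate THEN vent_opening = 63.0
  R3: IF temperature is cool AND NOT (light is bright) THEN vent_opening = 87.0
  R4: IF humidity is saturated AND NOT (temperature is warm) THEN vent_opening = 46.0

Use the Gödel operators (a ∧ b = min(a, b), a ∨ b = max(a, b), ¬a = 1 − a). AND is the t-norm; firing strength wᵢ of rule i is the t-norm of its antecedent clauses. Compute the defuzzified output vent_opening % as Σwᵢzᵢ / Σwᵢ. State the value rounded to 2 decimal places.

R1 (z=51.0): moderate=0.48, saturated=0.24, cool=0.08; AND[min(a, b)] → w = 0.08
R2 (z=63.0): hot=0.40, dry=0.38, moderate=0.48; AND[min(a, b)] → w = 0.38
R3 (z=87.0): cool=0.08, ¬bright=1−0.79=0.21; AND[min(a, b)] → w = 0.08
R4 (z=46.0): saturated=0.24, ¬warm=1−0.67=0.33; AND[min(a, b)] → w = 0.24
Weighted average = (0.08·51.0 + 0.38·63.0 + 0.08·87.0 + 0.24·46.0) / (0.08 + 0.38 + 0.08 + 0.24)
  = 46.0200 / 0.7800 = 59.00

59.00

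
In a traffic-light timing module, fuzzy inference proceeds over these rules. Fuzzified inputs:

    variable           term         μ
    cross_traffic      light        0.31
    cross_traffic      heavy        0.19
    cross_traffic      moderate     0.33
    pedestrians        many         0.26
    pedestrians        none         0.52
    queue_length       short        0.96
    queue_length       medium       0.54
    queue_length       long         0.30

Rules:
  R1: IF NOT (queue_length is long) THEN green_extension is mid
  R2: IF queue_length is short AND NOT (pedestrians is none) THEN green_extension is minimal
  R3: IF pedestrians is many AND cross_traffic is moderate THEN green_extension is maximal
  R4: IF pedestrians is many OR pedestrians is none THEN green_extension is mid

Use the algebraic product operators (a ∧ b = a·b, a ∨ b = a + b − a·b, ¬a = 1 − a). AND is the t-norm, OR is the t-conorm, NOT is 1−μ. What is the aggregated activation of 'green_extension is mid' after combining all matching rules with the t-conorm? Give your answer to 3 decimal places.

R1: ¬long=1−0.30=0.70 → w = 0.7000
R2: short=0.96, ¬none=1−0.52=0.48; AND[a·b] → w = 0.4608
R3: many=0.26, moderate=0.33; AND[a·b] → w = 0.0858
R4: many=0.26, none=0.52; OR[a + b − a·b] → w = 0.6448
Rules with consequent 'mid': {R1, R4} → strengths 0.7000, 0.6448
Aggregate via t-conorm [a + b − a·b]: 0.8934

0.893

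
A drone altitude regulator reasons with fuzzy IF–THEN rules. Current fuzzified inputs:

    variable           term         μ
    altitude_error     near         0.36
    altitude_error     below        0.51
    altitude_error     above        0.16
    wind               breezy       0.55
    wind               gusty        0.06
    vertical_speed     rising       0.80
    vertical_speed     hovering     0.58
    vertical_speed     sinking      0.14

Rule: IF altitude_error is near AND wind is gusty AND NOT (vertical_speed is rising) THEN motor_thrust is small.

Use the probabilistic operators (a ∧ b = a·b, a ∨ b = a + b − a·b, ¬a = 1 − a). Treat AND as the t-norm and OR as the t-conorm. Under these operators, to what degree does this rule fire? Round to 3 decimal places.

firing strength: near=0.36, gusty=0.06, ¬rising=1−0.80=0.20; AND[a·b] → w = 0.0043

0.004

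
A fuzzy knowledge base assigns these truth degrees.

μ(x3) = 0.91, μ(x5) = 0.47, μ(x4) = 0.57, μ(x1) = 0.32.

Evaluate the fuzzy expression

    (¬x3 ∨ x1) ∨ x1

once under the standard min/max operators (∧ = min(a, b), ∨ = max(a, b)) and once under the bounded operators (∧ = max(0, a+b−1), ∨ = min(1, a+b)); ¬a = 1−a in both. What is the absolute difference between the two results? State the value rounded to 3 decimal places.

Under standard min/max:
  ¬x3 = 1 − 0.91 = 0.09
  ¬x3 ∨ x1 = max(a, b) on (0.09, 0.32) = 0.32
  (¬x3 ∨ x1) ∨ x1 = max(a, b) on (0.32, 0.32) = 0.32
  → value = 0.3200
Under bounded:
  ¬x3 = 1 − 0.91 = 0.09
  ¬x3 ∨ x1 = min(1, a+b) on (0.09, 0.32) = 0.41
  (¬x3 ∨ x1) ∨ x1 = min(1, a+b) on (0.41, 0.32) = 0.73
  → value = 0.7300
|0.3200 − 0.7300| = 0.410

0.410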